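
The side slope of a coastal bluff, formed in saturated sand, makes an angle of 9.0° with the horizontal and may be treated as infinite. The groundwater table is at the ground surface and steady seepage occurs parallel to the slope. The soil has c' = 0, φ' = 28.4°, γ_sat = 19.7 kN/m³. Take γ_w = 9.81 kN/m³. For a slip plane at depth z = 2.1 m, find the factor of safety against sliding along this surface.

With seepage parallel to the slope and the water table at the surface, the effective normal stress on the slip plane uses the buoyant unit weight γ' = γ_sat − γ_w while the driving shear stress uses γ_sat:
FS = [c' + γ' z cos²β tanφ'] / [γ_sat z sinβ cosβ]
(For c' = 0 this reduces to FS = (γ'/γ_sat)·tanφ'/tanβ.)
γ' = 19.7 − 9.81 = 9.89 kN/m³
Numerator = 0.0 + 9.89·2.1·cos²9.0°·tan28.4° = 0.0 + 9.89·2.1·0.9755·0.5407 = 10.955 kPa
Denominator = 19.7·2.1·sin9.0°·cos9.0° = 19.7·2.1·0.1564·0.9877 = 6.392 kPa
FS = 10.955 / 6.392 = 1.714

FS = 1.71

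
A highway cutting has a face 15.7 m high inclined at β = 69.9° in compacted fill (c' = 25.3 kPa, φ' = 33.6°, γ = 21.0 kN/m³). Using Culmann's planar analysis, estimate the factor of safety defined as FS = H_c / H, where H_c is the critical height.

FS = 1.24

H_c = (4c'/γ) · sinβ cosφ' / [1 − cos(β − φ')]
    = (4·25.3/21.0) · sin69.9°·cos33.6° / [1 − cos36.3°]
    = 4.819 · 0.7822 / 0.1941 = 19.42 m
FS = H_c / H = 19.42 / 15.7 = 1.237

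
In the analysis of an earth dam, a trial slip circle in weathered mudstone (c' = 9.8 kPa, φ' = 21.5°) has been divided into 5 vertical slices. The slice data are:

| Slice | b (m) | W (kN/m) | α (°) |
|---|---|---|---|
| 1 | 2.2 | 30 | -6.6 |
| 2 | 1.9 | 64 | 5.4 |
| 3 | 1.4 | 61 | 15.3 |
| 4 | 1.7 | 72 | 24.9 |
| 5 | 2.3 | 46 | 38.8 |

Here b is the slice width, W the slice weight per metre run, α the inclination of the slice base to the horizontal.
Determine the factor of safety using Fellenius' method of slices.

FS = 2.59

Ordinary method of slices: FS = Σ[c'·Δl_i + (W_i cosα_i)·tanφ'] / Σ W_i sinα_i, with Δl_i = b_i / cosα_i.
Slice 1: Δl = 2.2/cos(-6.6°) = 2.215 m; N'_1 = 30·cos(-6.6°) = 29.8; c'Δl = 21.70; W sinα = -3.4
Slice 2: Δl = 1.9/cos5.4° = 1.908 m; N'_2 = 64·cos5.4° = 63.7; c'Δl = 18.70; W sinα = 6.0
Slice 3: Δl = 1.4/cos15.3° = 1.451 m; N'_3 = 61·cos15.3° = 58.8; c'Δl = 14.22; W sinα = 16.1
Slice 4: Δl = 1.7/cos24.9° = 1.874 m; N'_4 = 72·cos24.9° = 65.3; c'Δl = 18.37; W sinα = 30.3
Slice 5: Δl = 2.3/cos38.8° = 2.951 m; N'_5 = 46·cos38.8° = 35.8; c'Δl = 28.92; W sinα = 28.8
Σc'Δl = 101.9 kN/m; ΣN' = 253.5 kN/m; ΣW sinα = 77.8 kN/m
Resisting = 101.9 + 253.5·tan21.5° = 101.9 + 99.9 = 201.8 kN/m
FS = 201.8 / 77.8 = 2.593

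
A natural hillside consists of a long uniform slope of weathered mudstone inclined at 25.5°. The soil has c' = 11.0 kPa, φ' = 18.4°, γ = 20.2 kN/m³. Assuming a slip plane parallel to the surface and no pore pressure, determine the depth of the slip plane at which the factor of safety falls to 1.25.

Setting FS = 1.25 in FS = [c' + γz cos²β tanφ'] / [γz sinβ cosβ] and solving for z:
z = c' / [γ cosβ (FS·sinβ − cosβ·tanφ')]
  = 11.0 / [20.2·cos25.5°·(1.25·sin25.5° − cos25.5°·tan18.4°)]
  = 11.0 / [20.2·0.9026·(1.25·0.4305 − 0.9026·0.3327)]
  = 11.0 / 4.3372 = 2.536 m

z = 2.54 m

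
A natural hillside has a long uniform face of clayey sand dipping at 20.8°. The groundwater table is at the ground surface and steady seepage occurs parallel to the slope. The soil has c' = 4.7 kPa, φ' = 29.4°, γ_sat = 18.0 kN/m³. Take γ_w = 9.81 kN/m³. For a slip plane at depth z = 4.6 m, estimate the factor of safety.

FS = 0.85

With seepage parallel to the slope and the water table at the surface, the effective normal stress on the slip plane uses the buoyant unit weight γ' = γ_sat − γ_w while the driving shear stress uses γ_sat:
FS = [c' + γ' z cos²β tanφ'] / [γ_sat z sinβ cosβ]
γ' = 18.0 − 9.81 = 8.19 kN/m³
Numerator = 4.7 + 8.19·4.6·cos²20.8°·tan29.4° = 4.7 + 8.19·4.6·0.8739·0.5635 = 23.251 kPa
Denominator = 18.0·4.6·sin20.8°·cos20.8° = 18.0·4.6·0.3551·0.9348 = 27.487 kPa
FS = 23.251 / 27.487 = 0.846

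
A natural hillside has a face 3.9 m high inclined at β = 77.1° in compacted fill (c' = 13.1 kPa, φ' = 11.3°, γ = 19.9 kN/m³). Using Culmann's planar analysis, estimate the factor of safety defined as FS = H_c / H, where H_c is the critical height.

FS = 1.09

H_c = (4c'/γ) · sinβ cosφ' / [1 − cos(β − φ')]
    = (4·13.1/19.9) · sin77.1°·cos11.3° / [1 − cos65.8°]
    = 2.633 · 0.9559 / 0.5901 = 4.27 m
FS = H_c / H = 4.27 / 3.9 = 1.094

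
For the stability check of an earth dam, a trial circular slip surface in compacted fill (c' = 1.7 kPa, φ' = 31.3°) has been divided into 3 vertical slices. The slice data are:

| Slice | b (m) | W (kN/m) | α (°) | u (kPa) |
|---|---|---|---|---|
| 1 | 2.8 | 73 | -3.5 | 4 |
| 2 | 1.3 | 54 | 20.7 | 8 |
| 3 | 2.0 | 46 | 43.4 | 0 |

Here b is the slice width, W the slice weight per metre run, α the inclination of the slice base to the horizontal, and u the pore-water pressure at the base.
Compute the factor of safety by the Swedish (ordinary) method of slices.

FS = 2.02

Ordinary method of slices: FS = Σ[c'·Δl_i + (W_i cosα_i − u_i·Δl_i)·tanφ'] / Σ W_i sinα_i, with Δl_i = b_i / cosα_i.
Slice 1: Δl = 2.8/cos(-3.5°) = 2.805 m; N'_1 = 73·cos(-3.5°) − 4·2.805 = 61.6; c'Δl = 4.77; W sinα = -4.5
Slice 2: Δl = 1.3/cos20.7° = 1.390 m; N'_2 = 54·cos20.7° − 8·1.390 = 39.4; c'Δl = 2.36; W sinα = 19.1
Slice 3: Δl = 2.0/cos43.4° = 2.753 m; N'_3 = 46·cos43.4° − 0·2.753 = 33.4; c'Δl = 4.68; W sinα = 31.6
Σc'Δl = 11.8 kN/m; ΣN' = 134.5 kN/m; ΣW sinα = 46.2 kN/m
Resisting = 11.8 + 134.5·tan31.3° = 11.8 + 81.8 = 93.6 kN/m
FS = 93.6 / 46.2 = 2.024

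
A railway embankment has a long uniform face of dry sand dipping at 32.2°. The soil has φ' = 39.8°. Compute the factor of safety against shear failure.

FS = 1.32

For a dry cohesionless infinite slope the factor of safety is FS = tanφ' / tanβ.
FS = tan39.8° / tan32.2° = 0.8332 / 0.6297 = 1.323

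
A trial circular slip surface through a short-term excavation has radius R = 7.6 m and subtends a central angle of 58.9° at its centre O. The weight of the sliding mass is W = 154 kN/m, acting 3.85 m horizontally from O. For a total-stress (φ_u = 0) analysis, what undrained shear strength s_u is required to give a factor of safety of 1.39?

FS = s_u·L_a·R / (W·d), so s_u = FS·W·d / (L_a·R).
Arc length L_a = R·θ = 7.6·(58.9°·π/180) = 7.6·1.0280 = 7.81 m
s_u = 1.39·154·3.85 / (7.81·7.6) = 824.1 / 59.38 = 13.88 kPa

s_u = 13.9 kPa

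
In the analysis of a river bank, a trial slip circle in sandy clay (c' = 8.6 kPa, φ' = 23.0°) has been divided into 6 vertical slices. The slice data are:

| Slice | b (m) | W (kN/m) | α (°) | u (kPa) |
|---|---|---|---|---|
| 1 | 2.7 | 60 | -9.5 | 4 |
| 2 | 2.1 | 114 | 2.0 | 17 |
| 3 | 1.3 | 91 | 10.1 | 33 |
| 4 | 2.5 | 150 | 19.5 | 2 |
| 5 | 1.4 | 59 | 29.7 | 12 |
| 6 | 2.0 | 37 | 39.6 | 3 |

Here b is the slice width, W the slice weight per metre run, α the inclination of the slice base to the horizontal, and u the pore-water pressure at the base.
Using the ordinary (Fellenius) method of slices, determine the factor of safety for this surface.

FS = 2.35

Ordinary method of slices: FS = Σ[c'·Δl_i + (W_i cosα_i − u_i·Δl_i)·tanφ'] / Σ W_i sinα_i, with Δl_i = b_i / cosα_i.
Slice 1: Δl = 2.7/cos(-9.5°) = 2.738 m; N'_1 = 60·cos(-9.5°) − 4·2.738 = 48.2; c'Δl = 23.54; W sinα = -9.9
Slice 2: Δl = 2.1/cos2.0° = 2.101 m; N'_2 = 114·cos2.0° − 17·2.101 = 78.2; c'Δl = 18.07; W sinα = 4.0
Slice 3: Δl = 1.3/cos10.1° = 1.320 m; N'_3 = 91·cos10.1° − 33·1.320 = 46.0; c'Δl = 11.36; W sinα = 16.0
Slice 4: Δl = 2.5/cos19.5° = 2.652 m; N'_4 = 150·cos19.5° − 2·2.652 = 136.1; c'Δl = 22.81; W sinα = 50.1
Slice 5: Δl = 1.4/cos29.7° = 1.612 m; N'_5 = 59·cos29.7° − 12·1.612 = 31.9; c'Δl = 13.86; W sinα = 29.2
Slice 6: Δl = 2.0/cos39.6° = 2.596 m; N'_6 = 37·cos39.6° − 3·2.596 = 20.7; c'Δl = 22.32; W sinα = 23.6
Σc'Δl = 112.0 kN/m; ΣN' = 361.2 kN/m; ΣW sinα = 112.9 kN/m
Resisting = 112.0 + 361.2·tan23.0° = 112.0 + 153.3 = 265.3 kN/m
FS = 265.3 / 112.9 = 2.349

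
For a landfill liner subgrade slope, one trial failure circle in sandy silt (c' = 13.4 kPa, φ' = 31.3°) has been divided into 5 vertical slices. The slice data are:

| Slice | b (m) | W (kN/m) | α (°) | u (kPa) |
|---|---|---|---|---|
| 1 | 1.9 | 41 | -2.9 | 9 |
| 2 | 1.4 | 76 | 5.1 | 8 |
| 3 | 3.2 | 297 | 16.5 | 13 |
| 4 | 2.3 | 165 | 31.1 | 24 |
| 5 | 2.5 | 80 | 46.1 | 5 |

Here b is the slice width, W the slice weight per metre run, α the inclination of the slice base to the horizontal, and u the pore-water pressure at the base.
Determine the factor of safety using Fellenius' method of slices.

Ordinary method of slices: FS = Σ[c'·Δl_i + (W_i cosα_i − u_i·Δl_i)·tanφ'] / Σ W_i sinα_i, with Δl_i = b_i / cosα_i.
Slice 1: Δl = 1.9/cos(-2.9°) = 1.902 m; N'_1 = 41·cos(-2.9°) − 9·1.902 = 23.8; c'Δl = 25.49; W sinα = -2.1
Slice 2: Δl = 1.4/cos5.1° = 1.406 m; N'_2 = 76·cos5.1° − 8·1.406 = 64.5; c'Δl = 18.83; W sinα = 6.8
Slice 3: Δl = 3.2/cos16.5° = 3.337 m; N'_3 = 297·cos16.5° − 13·3.337 = 241.4; c'Δl = 44.72; W sinα = 84.4
Slice 4: Δl = 2.3/cos31.1° = 2.686 m; N'_4 = 165·cos31.1° − 24·2.686 = 76.8; c'Δl = 35.99; W sinα = 85.2
Slice 5: Δl = 2.5/cos46.1° = 3.605 m; N'_5 = 80·cos46.1° − 5·3.605 = 37.4; c'Δl = 48.31; W sinα = 57.6
Σc'Δl = 173.4 kN/m; ΣN' = 443.9 kN/m; ΣW sinα = 231.9 kN/m
Resisting = 173.4 + 443.9·tan31.3° = 173.4 + 269.9 = 443.3 kN/m
FS = 443.3 / 231.9 = 1.911

FS = 1.91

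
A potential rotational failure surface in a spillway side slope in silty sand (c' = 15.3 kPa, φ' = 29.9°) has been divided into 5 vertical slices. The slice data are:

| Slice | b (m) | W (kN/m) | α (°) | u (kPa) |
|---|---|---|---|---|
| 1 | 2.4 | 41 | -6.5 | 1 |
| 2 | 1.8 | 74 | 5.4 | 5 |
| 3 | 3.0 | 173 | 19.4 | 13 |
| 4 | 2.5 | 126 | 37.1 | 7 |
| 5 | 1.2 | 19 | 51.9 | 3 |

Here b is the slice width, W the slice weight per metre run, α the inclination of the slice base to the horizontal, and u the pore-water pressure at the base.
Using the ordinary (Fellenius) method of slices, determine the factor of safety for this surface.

Ordinary method of slices: FS = Σ[c'·Δl_i + (W_i cosα_i − u_i·Δl_i)·tanφ'] / Σ W_i sinα_i, with Δl_i = b_i / cosα_i.
Slice 1: Δl = 2.4/cos(-6.5°) = 2.416 m; N'_1 = 41·cos(-6.5°) − 1·2.416 = 38.3; c'Δl = 36.96; W sinα = -4.6
Slice 2: Δl = 1.8/cos5.4° = 1.808 m; N'_2 = 74·cos5.4° − 5·1.808 = 64.6; c'Δl = 27.66; W sinα = 7.0
Slice 3: Δl = 3.0/cos19.4° = 3.181 m; N'_3 = 173·cos19.4° − 13·3.181 = 121.8; c'Δl = 48.66; W sinα = 57.5
Slice 4: Δl = 2.5/cos37.1° = 3.134 m; N'_4 = 126·cos37.1° − 7·3.134 = 78.6; c'Δl = 47.96; W sinα = 76.0
Slice 5: Δl = 1.2/cos51.9° = 1.945 m; N'_5 = 19·cos51.9° − 3·1.945 = 5.9; c'Δl = 29.76; W sinα = 15.0
Σc'Δl = 191.0 kN/m; ΣN' = 309.2 kN/m; ΣW sinα = 150.7 kN/m
Resisting = 191.0 + 309.2·tan29.9° = 191.0 + 177.8 = 368.8 kN/m
FS = 368.8 / 150.7 = 2.447

FS = 2.45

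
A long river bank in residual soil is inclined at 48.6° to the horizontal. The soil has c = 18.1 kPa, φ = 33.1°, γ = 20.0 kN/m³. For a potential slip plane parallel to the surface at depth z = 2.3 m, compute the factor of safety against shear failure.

FS = 1.37

For an infinite slope with a slip plane parallel to the surface (no pore pressure): FS = [c + γz cos²β tanφ] / [γz sinβ cosβ].
γz = 20.0·2.3 = 46.00 kN/m²
Numerator = 18.1 + 46.00·cos²48.6°·tan33.1° = 18.1 + 46.00·0.4373·0.6519 = 31.214 kPa
Denominator = 46.00·sin48.6°·cos48.6° = 46.00·0.7501·0.6613 = 22.819 kPa
FS = 31.214 / 22.819 = 1.368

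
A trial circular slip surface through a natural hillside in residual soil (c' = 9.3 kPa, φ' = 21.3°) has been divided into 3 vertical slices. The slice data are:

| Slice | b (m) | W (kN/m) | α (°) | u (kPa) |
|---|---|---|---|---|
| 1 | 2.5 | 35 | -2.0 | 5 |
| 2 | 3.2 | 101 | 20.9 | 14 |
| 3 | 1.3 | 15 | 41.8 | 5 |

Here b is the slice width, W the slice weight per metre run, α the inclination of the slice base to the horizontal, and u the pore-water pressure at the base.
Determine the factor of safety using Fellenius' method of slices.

Ordinary method of slices: FS = Σ[c'·Δl_i + (W_i cosα_i − u_i·Δl_i)·tanφ'] / Σ W_i sinα_i, with Δl_i = b_i / cosα_i.
Slice 1: Δl = 2.5/cos(-2.0°) = 2.502 m; N'_1 = 35·cos(-2.0°) − 5·2.502 = 22.5; c'Δl = 23.26; W sinα = -1.2
Slice 2: Δl = 3.2/cos20.9° = 3.425 m; N'_2 = 101·cos20.9° − 14·3.425 = 46.4; c'Δl = 31.86; W sinα = 36.0
Slice 3: Δl = 1.3/cos41.8° = 1.744 m; N'_3 = 15·cos41.8° − 5·1.744 = 2.5; c'Δl = 16.22; W sinα = 10.0
Σc'Δl = 71.3 kN/m; ΣN' = 71.3 kN/m; ΣW sinα = 44.8 kN/m
Resisting = 71.3 + 71.3·tan21.3° = 71.3 + 27.8 = 99.1 kN/m
FS = 99.1 / 44.8 = 2.213

FS = 2.21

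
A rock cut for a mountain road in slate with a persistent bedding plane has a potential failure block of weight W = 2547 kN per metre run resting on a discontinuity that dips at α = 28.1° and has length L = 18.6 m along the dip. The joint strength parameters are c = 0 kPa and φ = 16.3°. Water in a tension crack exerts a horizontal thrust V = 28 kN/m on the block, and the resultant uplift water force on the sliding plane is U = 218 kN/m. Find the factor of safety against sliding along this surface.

Resolving the block weight along and normal to the plane and applying the Mohr–Coulomb strength on the joint:
N' = W cosα − U − V sinα = 2547·cos28.1° − 218 − 28·sin28.1° = 2015.6 kN/m
Driving force T = W sinα + V cosα = 2547·sin28.1° + 28·cos28.1° = 1224.4 kN/m
Resisting force R = c·L + N'·tanφ = 0·18.6 + 2015.6·tan16.3° = 0.0 + 589.4 = 589.4 kN/m
FS = R / T = 589.4 / 1224.4 = 0.481

FS = 0.48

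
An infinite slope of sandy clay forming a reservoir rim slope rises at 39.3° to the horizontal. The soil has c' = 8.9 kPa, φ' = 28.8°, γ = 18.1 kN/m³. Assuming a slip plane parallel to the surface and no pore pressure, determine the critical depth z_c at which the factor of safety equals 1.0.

Setting FS = 1.00 in FS = [c' + γz cos²β tanφ'] / [γz sinβ cosβ] and solving for z:
z = c' / [γ cosβ (FS·sinβ − cosβ·tanφ')]
  = 8.9 / [18.1·cos39.3°·(1.00·sin39.3° − cos39.3°·tan28.8°)]
  = 8.9 / [18.1·0.7738·(1.00·0.6334 − 0.7738·0.5498)]
  = 8.9 / 2.9128 = 3.056 m

z_c = 3.06 m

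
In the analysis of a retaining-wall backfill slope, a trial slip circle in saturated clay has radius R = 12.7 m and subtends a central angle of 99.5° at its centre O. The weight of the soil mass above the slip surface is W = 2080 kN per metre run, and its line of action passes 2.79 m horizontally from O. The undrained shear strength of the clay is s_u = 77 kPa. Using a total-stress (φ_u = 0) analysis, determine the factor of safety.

Taking moments about the centre O, the resisting moment is provided by the undrained shear strength acting along the arc:
Arc length L_a = R·θ = 12.7·(99.5°·π/180) = 12.7·1.7366 = 22.05 m
M_R = s_u·L_a·R = 77·22.05·12.7 = 21567.4 kN·m/m
M_D = W·d = 2080·2.79 = 5803.2 kN·m/m
FS = M_R / M_D = 21567.4 / 5803.2 = 3.716

FS = 3.72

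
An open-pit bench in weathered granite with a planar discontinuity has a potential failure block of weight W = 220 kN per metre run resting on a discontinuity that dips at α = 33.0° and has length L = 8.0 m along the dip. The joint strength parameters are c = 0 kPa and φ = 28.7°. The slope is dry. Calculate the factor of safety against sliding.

Resolving the block weight along and normal to the plane and applying the Mohr–Coulomb strength on the joint:
N' = W cosα = 220·cos33.0° = 184.5 kN/m
Driving force T = W sinα = 220·sin33.0° = 119.8 kN/m
Resisting force R = c·L + N'·tanφ = 0·8.0 + 184.5·tan28.7° = 0.0 + 101.0 = 101.0 kN/m
FS = R / T = 101.0 / 119.8 = 0.843

FS = 0.84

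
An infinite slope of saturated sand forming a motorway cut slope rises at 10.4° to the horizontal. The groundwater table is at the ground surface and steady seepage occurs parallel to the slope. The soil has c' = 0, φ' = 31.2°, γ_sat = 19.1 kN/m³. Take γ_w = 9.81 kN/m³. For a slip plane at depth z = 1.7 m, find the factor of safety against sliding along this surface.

With seepage parallel to the slope and the water table at the surface, the effective normal stress on the slip plane uses the buoyant unit weight γ' = γ_sat − γ_w while the driving shear stress uses γ_sat:
FS = [c' + γ' z cos²β tanφ'] / [γ_sat z sinβ cosβ]
(For c' = 0 this reduces to FS = (γ'/γ_sat)·tanφ'/tanβ.)
γ' = 19.1 − 9.81 = 9.29 kN/m³
Numerator = 0.0 + 9.29·1.7·cos²10.4°·tan31.2° = 0.0 + 9.29·1.7·0.9674·0.6056 = 9.253 kPa
Denominator = 19.1·1.7·sin10.4°·cos10.4° = 19.1·1.7·0.1805·0.9836 = 5.765 kPa
FS = 9.253 / 5.765 = 1.605

FS = 1.60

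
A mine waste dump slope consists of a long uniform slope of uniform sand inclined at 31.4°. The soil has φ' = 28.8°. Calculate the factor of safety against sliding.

FS = 0.90

For a dry cohesionless infinite slope the factor of safety is FS = tanφ' / tanβ.
FS = tan28.8° / tan31.4° = 0.5498 / 0.6104 = 0.901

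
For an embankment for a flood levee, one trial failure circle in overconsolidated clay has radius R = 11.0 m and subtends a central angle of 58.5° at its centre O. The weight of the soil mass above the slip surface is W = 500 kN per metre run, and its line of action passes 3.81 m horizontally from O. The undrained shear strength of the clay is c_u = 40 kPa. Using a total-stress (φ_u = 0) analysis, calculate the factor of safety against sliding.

Taking moments about the centre O, the resisting moment is provided by the undrained shear strength acting along the arc:
Arc length L_a = R·θ = 11.0·(58.5°·π/180) = 11.0·1.0210 = 11.23 m
M_R = c_u·L_a·R = 40·11.23·11.0 = 4941.7 kN·m/m
M_D = W·d = 500·3.81 = 1905.0 kN·m/m
FS = M_R / M_D = 4941.7 / 1905.0 = 2.594

FS = 2.59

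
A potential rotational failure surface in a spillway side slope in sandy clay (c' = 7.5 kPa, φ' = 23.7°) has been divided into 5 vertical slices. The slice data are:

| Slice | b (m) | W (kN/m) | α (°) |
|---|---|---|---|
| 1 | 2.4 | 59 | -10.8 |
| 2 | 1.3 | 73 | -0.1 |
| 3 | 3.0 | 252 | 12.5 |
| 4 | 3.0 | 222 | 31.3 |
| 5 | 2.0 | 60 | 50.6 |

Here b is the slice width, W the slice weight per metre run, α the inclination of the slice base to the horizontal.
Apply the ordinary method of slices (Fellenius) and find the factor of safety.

FS = 1.79

Ordinary method of slices: FS = Σ[c'·Δl_i + (W_i cosα_i)·tanφ'] / Σ W_i sinα_i, with Δl_i = b_i / cosα_i.
Slice 1: Δl = 2.4/cos(-10.8°) = 2.443 m; N'_1 = 59·cos(-10.8°) = 58.0; c'Δl = 18.32; W sinα = -11.1
Slice 2: Δl = 1.3/cos(-0.1°) = 1.300 m; N'_2 = 73·cos(-0.1°) = 73.0; c'Δl = 9.75; W sinα = -0.1
Slice 3: Δl = 3.0/cos12.5° = 3.073 m; N'_3 = 252·cos12.5° = 246.0; c'Δl = 23.05; W sinα = 54.5
Slice 4: Δl = 3.0/cos31.3° = 3.511 m; N'_4 = 222·cos31.3° = 189.7; c'Δl = 26.33; W sinα = 115.3
Slice 5: Δl = 2.0/cos50.6° = 3.151 m; N'_5 = 60·cos50.6° = 38.1; c'Δl = 23.63; W sinα = 46.4
Σc'Δl = 101.1 kN/m; ΣN' = 604.8 kN/m; ΣW sinα = 205.1 kN/m
Resisting = 101.1 + 604.8·tan23.7° = 101.1 + 265.5 = 366.6 kN/m
FS = 366.6 / 205.1 = 1.788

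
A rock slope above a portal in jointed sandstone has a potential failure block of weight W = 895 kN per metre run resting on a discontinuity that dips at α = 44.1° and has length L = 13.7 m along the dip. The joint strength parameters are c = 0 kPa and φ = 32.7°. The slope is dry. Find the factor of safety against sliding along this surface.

Resolving the block weight along and normal to the plane and applying the Mohr–Coulomb strength on the joint:
N' = W cosα = 895·cos44.1° = 642.7 kN/m
Driving force T = W sinα = 895·sin44.1° = 622.8 kN/m
Resisting force R = c·L + N'·tanφ = 0·13.7 + 642.7·tan32.7° = 0.0 + 412.6 = 412.6 kN/m
FS = R / T = 412.6 / 622.8 = 0.662

FS = 0.66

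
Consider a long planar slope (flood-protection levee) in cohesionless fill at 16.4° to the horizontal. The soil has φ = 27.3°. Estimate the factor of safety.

FS = 1.75

For a dry cohesionless infinite slope the factor of safety is FS = tanφ / tanβ.
FS = tan27.3° / tan16.4° = 0.5161 / 0.2943 = 1.754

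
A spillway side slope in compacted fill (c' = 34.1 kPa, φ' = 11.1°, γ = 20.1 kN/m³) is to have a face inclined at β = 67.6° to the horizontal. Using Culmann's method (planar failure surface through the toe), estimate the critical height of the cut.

H_c = 13.74 m

Culmann's analysis gives the critical failure plane at α_cr = (β + φ')/2 = (67.6 + 11.1)/2 = 39.3°, and the critical height
H_c = (4c'/γ) · sinβ cosφ' / [1 − cos(β − φ')]
    = (4·34.1/20.1) · sin67.6°·cos11.1° / [1 − cos(56.5°)]
    = 6.786 · 0.9245·0.9813 / [1 − 0.5519]
    = 6.786 · 0.9073 / 0.4481
    = 13.74 m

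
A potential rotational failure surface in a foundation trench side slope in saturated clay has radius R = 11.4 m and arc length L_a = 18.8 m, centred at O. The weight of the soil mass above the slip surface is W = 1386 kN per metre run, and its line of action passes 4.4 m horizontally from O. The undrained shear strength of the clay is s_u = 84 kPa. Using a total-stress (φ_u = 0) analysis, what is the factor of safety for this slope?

FS = 2.95

Taking moments about the centre O, the resisting moment is provided by the undrained shear strength acting along the arc:
M_R = s_u·L_a·R = 84·18.80·11.4 = 18002.9 kN·m/m
M_D = W·d = 1386·4.4 = 6098.4 kN·m/m
FS = M_R / M_D = 18002.9 / 6098.4 = 2.952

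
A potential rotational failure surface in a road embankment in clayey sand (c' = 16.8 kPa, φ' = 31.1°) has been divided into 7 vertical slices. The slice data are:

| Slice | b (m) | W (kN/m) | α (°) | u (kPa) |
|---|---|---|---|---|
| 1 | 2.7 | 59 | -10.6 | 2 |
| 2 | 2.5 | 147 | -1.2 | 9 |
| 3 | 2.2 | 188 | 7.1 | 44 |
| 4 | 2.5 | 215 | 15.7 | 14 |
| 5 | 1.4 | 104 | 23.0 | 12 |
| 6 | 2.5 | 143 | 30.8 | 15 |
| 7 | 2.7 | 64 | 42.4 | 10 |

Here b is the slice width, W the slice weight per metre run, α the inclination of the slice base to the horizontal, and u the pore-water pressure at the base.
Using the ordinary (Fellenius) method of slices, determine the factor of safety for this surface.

FS = 2.98

Ordinary method of slices: FS = Σ[c'·Δl_i + (W_i cosα_i − u_i·Δl_i)·tanφ'] / Σ W_i sinα_i, with Δl_i = b_i / cosα_i.
Slice 1: Δl = 2.7/cos(-10.6°) = 2.747 m; N'_1 = 59·cos(-10.6°) − 2·2.747 = 52.5; c'Δl = 46.15; W sinα = -10.9
Slice 2: Δl = 2.5/cos(-1.2°) = 2.501 m; N'_2 = 147·cos(-1.2°) − 9·2.501 = 124.5; c'Δl = 42.01; W sinα = -3.1
Slice 3: Δl = 2.2/cos7.1° = 2.217 m; N'_3 = 188·cos7.1° − 44·2.217 = 89.0; c'Δl = 37.25; W sinα = 23.2
Slice 4: Δl = 2.5/cos15.7° = 2.597 m; N'_4 = 215·cos15.7° − 14·2.597 = 170.6; c'Δl = 43.63; W sinα = 58.2
Slice 5: Δl = 1.4/cos23.0° = 1.521 m; N'_5 = 104·cos23.0° − 12·1.521 = 77.5; c'Δl = 25.55; W sinα = 40.6
Slice 6: Δl = 2.5/cos30.8° = 2.910 m; N'_6 = 143·cos30.8° − 15·2.910 = 79.2; c'Δl = 48.90; W sinα = 73.2
Slice 7: Δl = 2.7/cos42.4° = 3.656 m; N'_7 = 64·cos42.4° − 10·3.656 = 10.7; c'Δl = 61.43; W sinα = 43.2
Σc'Δl = 304.9 kN/m; ΣN' = 603.9 kN/m; ΣW sinα = 224.5 kN/m
Resisting = 304.9 + 603.9·tan31.1° = 304.9 + 364.3 = 669.2 kN/m
FS = 669.2 / 224.5 = 2.981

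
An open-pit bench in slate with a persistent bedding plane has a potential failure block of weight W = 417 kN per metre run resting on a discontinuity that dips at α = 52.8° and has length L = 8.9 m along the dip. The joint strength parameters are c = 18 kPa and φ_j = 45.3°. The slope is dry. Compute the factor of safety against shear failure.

FS = 1.25

Resolving the block weight along and normal to the plane and applying the Mohr–Coulomb strength on the joint:
N' = W cosα = 417·cos52.8° = 252.1 kN/m
Driving force T = W sinα = 417·sin52.8° = 332.2 kN/m
Resisting force R = c·L + N'·tanφ_j = 18·8.9 + 252.1·tan45.3° = 160.2 + 254.8 = 415.0 kN/m
FS = R / T = 415.0 / 332.2 = 1.249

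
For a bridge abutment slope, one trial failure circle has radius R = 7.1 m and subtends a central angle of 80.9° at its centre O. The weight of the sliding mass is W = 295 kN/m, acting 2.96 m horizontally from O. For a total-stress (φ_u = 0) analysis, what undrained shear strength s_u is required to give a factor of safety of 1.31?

FS = s_u·L_a·R / (W·d), so s_u = FS·W·d / (L_a·R).
Arc length L_a = R·θ = 7.1·(80.9°·π/180) = 7.1·1.4120 = 10.02 m
s_u = 1.31·295·2.96 / (10.02·7.1) = 1143.9 / 71.18 = 16.07 kPa

s_u = 16.1 kPa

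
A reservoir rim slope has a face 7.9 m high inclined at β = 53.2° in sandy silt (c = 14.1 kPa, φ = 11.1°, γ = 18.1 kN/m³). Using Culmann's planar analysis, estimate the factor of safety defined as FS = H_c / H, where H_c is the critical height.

H_c = (4c/γ) · sinβ cosφ / [1 − cos(β − φ)]
    = (4·14.1/18.1) · sin53.2°·cos11.1° / [1 − cos42.1°]
    = 3.116 · 0.7858 / 0.2580 = 9.49 m
FS = H_c / H = 9.49 / 7.9 = 1.201

FS = 1.20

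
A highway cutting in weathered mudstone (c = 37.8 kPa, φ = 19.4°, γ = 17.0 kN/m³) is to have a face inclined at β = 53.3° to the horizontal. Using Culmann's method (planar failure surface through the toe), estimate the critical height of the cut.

Culmann's analysis gives the critical failure plane at α_cr = (β + φ)/2 = (53.3 + 19.4)/2 = 36.3°, and the critical height
H_c = (4c/γ) · sinβ cosφ / [1 − cos(β − φ)]
    = (4·37.8/17.0) · sin53.3°·cos19.4° / [1 − cos(33.9°)]
    = 8.894 · 0.8018·0.9432 / [1 − 0.8300]
    = 8.894 · 0.7563 / 0.1700
    = 39.57 m

H_c = 39.57 m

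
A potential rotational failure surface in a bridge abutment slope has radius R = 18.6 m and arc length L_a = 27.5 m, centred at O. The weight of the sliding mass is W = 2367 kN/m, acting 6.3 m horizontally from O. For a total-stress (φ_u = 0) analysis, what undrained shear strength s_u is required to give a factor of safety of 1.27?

FS = s_u·L_a·R / (W·d), so s_u = FS·W·d / (L_a·R).
s_u = 1.27·2367·6.3 / (27.50·18.6) = 18938.4 / 511.50 = 37.03 kPa

s_u = 37.0 kPa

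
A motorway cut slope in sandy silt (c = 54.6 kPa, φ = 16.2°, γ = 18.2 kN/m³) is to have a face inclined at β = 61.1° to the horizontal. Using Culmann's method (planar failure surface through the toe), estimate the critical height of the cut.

Culmann's analysis gives the critical failure plane at α_cr = (β + φ)/2 = (61.1 + 16.2)/2 = 38.6°, and the critical height
H_c = (4c/γ) · sinβ cosφ / [1 − cos(β − φ)]
    = (4·54.6/18.2) · sin61.1°·cos16.2° / [1 − cos(44.9°)]
    = 12.000 · 0.8755·0.9603 / [1 − 0.7083]
    = 12.000 · 0.8407 / 0.2917
    = 34.59 m

H_c = 34.59 m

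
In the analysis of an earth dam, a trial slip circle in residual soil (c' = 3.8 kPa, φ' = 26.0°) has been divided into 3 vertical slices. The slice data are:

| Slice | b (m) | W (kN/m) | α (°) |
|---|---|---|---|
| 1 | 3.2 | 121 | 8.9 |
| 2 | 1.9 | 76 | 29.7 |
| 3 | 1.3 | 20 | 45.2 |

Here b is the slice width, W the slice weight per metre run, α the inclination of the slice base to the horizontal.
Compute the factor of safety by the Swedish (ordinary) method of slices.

Ordinary method of slices: FS = Σ[c'·Δl_i + (W_i cosα_i)·tanφ'] / Σ W_i sinα_i, with Δl_i = b_i / cosα_i.
Slice 1: Δl = 3.2/cos8.9° = 3.239 m; N'_1 = 121·cos8.9° = 119.5; c'Δl = 12.31; W sinα = 18.7
Slice 2: Δl = 1.9/cos29.7° = 2.187 m; N'_2 = 76·cos29.7° = 66.0; c'Δl = 8.31; W sinα = 37.7
Slice 3: Δl = 1.3/cos45.2° = 1.845 m; N'_3 = 20·cos45.2° = 14.1; c'Δl = 7.01; W sinα = 14.2
Σc'Δl = 27.6 kN/m; ΣN' = 199.7 kN/m; ΣW sinα = 70.6 kN/m
Resisting = 27.6 + 199.7·tan26.0° = 27.6 + 97.4 = 125.0 kN/m
FS = 125.0 / 70.6 = 1.771

FS = 1.77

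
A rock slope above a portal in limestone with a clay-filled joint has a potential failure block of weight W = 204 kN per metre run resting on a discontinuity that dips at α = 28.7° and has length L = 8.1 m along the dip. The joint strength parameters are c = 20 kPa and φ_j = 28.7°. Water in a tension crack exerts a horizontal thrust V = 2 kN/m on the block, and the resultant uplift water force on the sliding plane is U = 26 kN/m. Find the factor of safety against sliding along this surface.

FS = 2.46

Resolving the block weight along and normal to the plane and applying the Mohr–Coulomb strength on the joint:
N' = W cosα − U − V sinα = 204·cos28.7° − 26 − 2·sin28.7° = 152.0 kN/m
Driving force T = W sinα + V cosα = 204·sin28.7° + 2·cos28.7° = 99.7 kN/m
Resisting force R = c·L + N'·tanφ_j = 20·8.1 + 152.0·tan28.7° = 162.0 + 83.2 = 245.2 kN/m
FS = R / T = 245.2 / 99.7 = 2.459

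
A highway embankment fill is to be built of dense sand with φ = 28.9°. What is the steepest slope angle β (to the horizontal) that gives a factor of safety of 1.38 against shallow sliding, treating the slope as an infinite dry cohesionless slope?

β = 21.8°

For an infinite dry cohesionless slope FS = tanφ/tanβ, so tanβ = tanφ / FS.
tanβ = tan28.9° / 1.38 = 0.5520 / 1.38 = 0.4000
β = arctan(0.4000) = 21.80°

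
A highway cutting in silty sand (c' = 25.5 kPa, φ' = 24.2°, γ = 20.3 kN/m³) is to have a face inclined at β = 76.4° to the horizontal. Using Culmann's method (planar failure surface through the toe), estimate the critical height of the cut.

H_c = 11.51 m

Culmann's analysis gives the critical failure plane at α_cr = (β + φ')/2 = (76.4 + 24.2)/2 = 50.3°, and the critical height
H_c = (4c'/γ) · sinβ cosφ' / [1 − cos(β − φ')]
    = (4·25.5/20.3) · sin76.4°·cos24.2° / [1 − cos(52.2°)]
    = 5.025 · 0.9720·0.9121 / [1 − 0.6129]
    = 5.025 · 0.8865 / 0.3871
    = 11.51 m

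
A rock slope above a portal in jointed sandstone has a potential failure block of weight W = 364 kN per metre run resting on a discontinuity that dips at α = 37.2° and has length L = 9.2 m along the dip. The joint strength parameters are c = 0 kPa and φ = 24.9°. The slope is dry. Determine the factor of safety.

Resolving the block weight along and normal to the plane and applying the Mohr–Coulomb strength on the joint:
N' = W cosα = 364·cos37.2° = 289.9 kN/m
Driving force T = W sinα = 364·sin37.2° = 220.1 kN/m
Resisting force R = c·L + N'·tanφ = 0·9.2 + 289.9·tan24.9° = 0.0 + 134.6 = 134.6 kN/m
FS = R / T = 134.6 / 220.1 = 0.612

FS = 0.61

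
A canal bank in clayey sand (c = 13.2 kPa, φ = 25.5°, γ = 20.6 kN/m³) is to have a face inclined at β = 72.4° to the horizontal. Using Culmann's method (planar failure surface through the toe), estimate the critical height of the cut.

Culmann's analysis gives the critical failure plane at α_cr = (β + φ)/2 = (72.4 + 25.5)/2 = 49.0°, and the critical height
H_c = (4c/γ) · sinβ cosφ / [1 − cos(β − φ)]
    = (4·13.2/20.6) · sin72.4°·cos25.5° / [1 − cos(46.9°)]
    = 2.563 · 0.9532·0.9026 / [1 − 0.6833]
    = 2.563 · 0.8603 / 0.3167
    = 6.96 m

H_c = 6.96 m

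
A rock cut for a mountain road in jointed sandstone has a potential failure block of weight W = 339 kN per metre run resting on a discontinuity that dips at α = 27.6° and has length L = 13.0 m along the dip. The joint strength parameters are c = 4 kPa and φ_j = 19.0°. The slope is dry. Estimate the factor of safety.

FS = 0.99

Resolving the block weight along and normal to the plane and applying the Mohr–Coulomb strength on the joint:
N' = W cosα = 339·cos27.6° = 300.4 kN/m
Driving force T = W sinα = 339·sin27.6° = 157.1 kN/m
Resisting force R = c·L + N'·tanφ_j = 4·13.0 + 300.4·tan19.0° = 52.0 + 103.4 = 155.4 kN/m
FS = R / T = 155.4 / 157.1 = 0.990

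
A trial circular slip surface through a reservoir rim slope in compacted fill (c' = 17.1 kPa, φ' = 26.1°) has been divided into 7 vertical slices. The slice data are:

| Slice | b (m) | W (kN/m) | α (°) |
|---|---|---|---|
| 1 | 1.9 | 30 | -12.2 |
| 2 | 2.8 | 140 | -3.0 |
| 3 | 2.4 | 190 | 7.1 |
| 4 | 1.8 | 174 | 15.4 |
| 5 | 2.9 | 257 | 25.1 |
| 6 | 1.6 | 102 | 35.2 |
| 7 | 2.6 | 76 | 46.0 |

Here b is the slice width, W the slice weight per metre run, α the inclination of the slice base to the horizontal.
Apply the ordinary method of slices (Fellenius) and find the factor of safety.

Ordinary method of slices: FS = Σ[c'·Δl_i + (W_i cosα_i)·tanφ'] / Σ W_i sinα_i, with Δl_i = b_i / cosα_i.
Slice 1: Δl = 1.9/cos(-12.2°) = 1.944 m; N'_1 = 30·cos(-12.2°) = 29.3; c'Δl = 33.24; W sinα = -6.3
Slice 2: Δl = 2.8/cos(-3.0°) = 2.804 m; N'_2 = 140·cos(-3.0°) = 139.8; c'Δl = 47.95; W sinα = -7.3
Slice 3: Δl = 2.4/cos7.1° = 2.419 m; N'_3 = 190·cos7.1° = 188.5; c'Δl = 41.36; W sinα = 23.5
Slice 4: Δl = 1.8/cos15.4° = 1.867 m; N'_4 = 174·cos15.4° = 167.8; c'Δl = 31.93; W sinα = 46.2
Slice 5: Δl = 2.9/cos25.1° = 3.202 m; N'_5 = 257·cos25.1° = 232.7; c'Δl = 54.76; W sinα = 109.0
Slice 6: Δl = 1.6/cos35.2° = 1.958 m; N'_6 = 102·cos35.2° = 83.3; c'Δl = 33.48; W sinα = 58.8
Slice 7: Δl = 2.6/cos46.0° = 3.743 m; N'_7 = 76·cos46.0° = 52.8; c'Δl = 64.00; W sinα = 54.7
Σc'Δl = 306.7 kN/m; ΣN' = 894.3 kN/m; ΣW sinα = 278.5 kN/m
Resisting = 306.7 + 894.3·tan26.1° = 306.7 + 438.1 = 744.8 kN/m
FS = 744.8 / 278.5 = 2.674

FS = 2.67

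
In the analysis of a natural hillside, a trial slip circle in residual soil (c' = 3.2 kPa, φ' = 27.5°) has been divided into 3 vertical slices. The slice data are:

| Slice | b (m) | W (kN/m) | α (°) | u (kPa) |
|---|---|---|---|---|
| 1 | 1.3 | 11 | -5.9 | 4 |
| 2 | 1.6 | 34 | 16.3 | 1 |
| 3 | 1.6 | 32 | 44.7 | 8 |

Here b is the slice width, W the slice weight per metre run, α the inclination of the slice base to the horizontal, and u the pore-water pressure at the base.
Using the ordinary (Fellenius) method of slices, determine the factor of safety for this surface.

Ordinary method of slices: FS = Σ[c'·Δl_i + (W_i cosα_i − u_i·Δl_i)·tanφ'] / Σ W_i sinα_i, with Δl_i = b_i / cosα_i.
Slice 1: Δl = 1.3/cos(-5.9°) = 1.307 m; N'_1 = 11·cos(-5.9°) − 4·1.307 = 5.7; c'Δl = 4.18; W sinα = -1.1
Slice 2: Δl = 1.6/cos16.3° = 1.667 m; N'_2 = 34·cos16.3° − 1·1.667 = 31.0; c'Δl = 5.33; W sinα = 9.5
Slice 3: Δl = 1.6/cos44.7° = 2.251 m; N'_3 = 32·cos44.7° − 8·2.251 = 4.7; c'Δl = 7.20; W sinα = 22.5
Σc'Δl = 16.7 kN/m; ΣN' = 41.4 kN/m; ΣW sinα = 30.9 kN/m
Resisting = 16.7 + 41.4·tan27.5° = 16.7 + 21.6 = 38.3 kN/m
FS = 38.3 / 30.9 = 1.238

FS = 1.24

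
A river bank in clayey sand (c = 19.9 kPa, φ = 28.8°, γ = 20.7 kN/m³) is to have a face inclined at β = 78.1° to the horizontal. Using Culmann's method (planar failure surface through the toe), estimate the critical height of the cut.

Culmann's analysis gives the critical failure plane at α_cr = (β + φ)/2 = (78.1 + 28.8)/2 = 53.4°, and the critical height
H_c = (4c/γ) · sinβ cosφ / [1 − cos(β − φ)]
    = (4·19.9/20.7) · sin78.1°·cos28.8° / [1 − cos(49.3°)]
    = 3.845 · 0.9785·0.8763 / [1 − 0.6521]
    = 3.845 · 0.8575 / 0.3479
    = 9.48 m

H_c = 9.48 m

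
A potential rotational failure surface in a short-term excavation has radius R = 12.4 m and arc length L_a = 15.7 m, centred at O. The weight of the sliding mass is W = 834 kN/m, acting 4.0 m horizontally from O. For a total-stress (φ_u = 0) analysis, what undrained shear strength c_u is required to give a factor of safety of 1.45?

c_u = 24.8 kPa

FS = c_u·L_a·R / (W·d), so c_u = FS·W·d / (L_a·R).
c_u = 1.45·834·4.0 / (15.70·12.4) = 4837.2 / 194.68 = 24.85 kPa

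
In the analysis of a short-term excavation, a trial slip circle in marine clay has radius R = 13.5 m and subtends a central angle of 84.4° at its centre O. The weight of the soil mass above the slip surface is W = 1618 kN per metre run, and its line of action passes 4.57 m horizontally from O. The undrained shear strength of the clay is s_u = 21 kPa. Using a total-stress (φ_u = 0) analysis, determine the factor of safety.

FS = 0.76

Taking moments about the centre O, the resisting moment is provided by the undrained shear strength acting along the arc:
Arc length L_a = R·θ = 13.5·(84.4°·π/180) = 13.5·1.4731 = 19.89 m
M_R = s_u·L_a·R = 21·19.89·13.5 = 5637.8 kN·m/m
M_D = W·d = 1618·4.57 = 7394.3 kN·m/m
FS = M_R / M_D = 5637.8 / 7394.3 = 0.762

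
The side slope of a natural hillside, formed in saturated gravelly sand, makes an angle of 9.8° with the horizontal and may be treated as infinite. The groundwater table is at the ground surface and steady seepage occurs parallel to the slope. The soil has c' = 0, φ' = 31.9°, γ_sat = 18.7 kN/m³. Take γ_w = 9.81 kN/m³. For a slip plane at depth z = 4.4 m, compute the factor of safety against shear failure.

With seepage parallel to the slope and the water table at the surface, the effective normal stress on the slip plane uses the buoyant unit weight γ' = γ_sat − γ_w while the driving shear stress uses γ_sat:
FS = [c' + γ' z cos²β tanφ'] / [γ_sat z sinβ cosβ]
(For c' = 0 this reduces to FS = (γ'/γ_sat)·tanφ'/tanβ.)
γ' = 18.7 − 9.81 = 8.89 kN/m³
Numerator = 0.0 + 8.89·4.4·cos²9.8°·tan31.9° = 0.0 + 8.89·4.4·0.9710·0.6224 = 23.642 kPa
Denominator = 18.7·4.4·sin9.8°·cos9.8° = 18.7·4.4·0.1702·0.9854 = 13.800 kPa
FS = 23.642 / 13.800 = 1.713

FS = 1.71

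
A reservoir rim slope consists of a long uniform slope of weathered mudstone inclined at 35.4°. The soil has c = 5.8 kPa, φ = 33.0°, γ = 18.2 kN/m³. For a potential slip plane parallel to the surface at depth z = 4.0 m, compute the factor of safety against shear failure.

FS = 1.08

For an infinite slope with a slip plane parallel to the surface (no pore pressure): FS = [c + γz cos²β tanφ] / [γz sinβ cosβ].
γz = 18.2·4.0 = 72.80 kN/m²
Numerator = 5.8 + 72.80·cos²35.4°·tan33.0° = 5.8 + 72.80·0.6644·0.6494 = 37.212 kPa
Denominator = 72.80·sin35.4°·cos35.4° = 72.80·0.5793·0.8151 = 34.375 kPa
FS = 37.212 / 34.375 = 1.083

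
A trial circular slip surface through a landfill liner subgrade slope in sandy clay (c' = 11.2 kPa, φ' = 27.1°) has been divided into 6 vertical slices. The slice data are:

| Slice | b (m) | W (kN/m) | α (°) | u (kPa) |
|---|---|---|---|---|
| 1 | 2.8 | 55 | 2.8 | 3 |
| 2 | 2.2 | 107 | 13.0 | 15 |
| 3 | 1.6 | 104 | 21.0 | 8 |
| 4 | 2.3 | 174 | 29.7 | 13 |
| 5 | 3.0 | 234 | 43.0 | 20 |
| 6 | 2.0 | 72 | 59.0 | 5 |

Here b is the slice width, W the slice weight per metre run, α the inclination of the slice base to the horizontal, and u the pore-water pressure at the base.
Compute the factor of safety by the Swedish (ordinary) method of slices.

Ordinary method of slices: FS = Σ[c'·Δl_i + (W_i cosα_i − u_i·Δl_i)·tanφ'] / Σ W_i sinα_i, with Δl_i = b_i / cosα_i.
Slice 1: Δl = 2.8/cos2.8° = 2.803 m; N'_1 = 55·cos2.8° − 3·2.803 = 46.5; c'Δl = 31.40; W sinα = 2.7
Slice 2: Δl = 2.2/cos13.0° = 2.258 m; N'_2 = 107·cos13.0° − 15·2.258 = 70.4; c'Δl = 25.29; W sinα = 24.1
Slice 3: Δl = 1.6/cos21.0° = 1.714 m; N'_3 = 104·cos21.0° − 8·1.714 = 83.4; c'Δl = 19.19; W sinα = 37.3
Slice 4: Δl = 2.3/cos29.7° = 2.648 m; N'_4 = 174·cos29.7° − 13·2.648 = 116.7; c'Δl = 29.66; W sinα = 86.2
Slice 5: Δl = 3.0/cos43.0° = 4.102 m; N'_5 = 234·cos43.0° − 20·4.102 = 89.1; c'Δl = 45.94; W sinα = 159.6
Slice 6: Δl = 2.0/cos59.0° = 3.883 m; N'_6 = 72·cos59.0° − 5·3.883 = 17.7; c'Δl = 43.49; W sinα = 61.7
Σc'Δl = 195.0 kN/m; ΣN' = 423.8 kN/m; ΣW sinα = 371.5 kN/m
Resisting = 195.0 + 423.8·tan27.1° = 195.0 + 216.9 = 411.8 kN/m
FS = 411.8 / 371.5 = 1.108

FS = 1.11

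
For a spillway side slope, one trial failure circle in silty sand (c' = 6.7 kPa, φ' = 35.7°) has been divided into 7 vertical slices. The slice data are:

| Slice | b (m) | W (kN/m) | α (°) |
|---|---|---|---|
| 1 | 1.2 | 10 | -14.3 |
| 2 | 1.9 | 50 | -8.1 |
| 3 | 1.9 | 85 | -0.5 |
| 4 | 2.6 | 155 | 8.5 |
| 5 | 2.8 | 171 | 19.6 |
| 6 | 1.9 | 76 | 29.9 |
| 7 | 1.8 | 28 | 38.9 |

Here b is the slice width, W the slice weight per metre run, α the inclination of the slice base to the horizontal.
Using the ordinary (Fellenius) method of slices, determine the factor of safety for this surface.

Ordinary method of slices: FS = Σ[c'·Δl_i + (W_i cosα_i)·tanφ'] / Σ W_i sinα_i, with Δl_i = b_i / cosα_i.
Slice 1: Δl = 1.2/cos(-14.3°) = 1.238 m; N'_1 = 10·cos(-14.3°) = 9.7; c'Δl = 8.30; W sinα = -2.5
Slice 2: Δl = 1.9/cos(-8.1°) = 1.919 m; N'_2 = 50·cos(-8.1°) = 49.5; c'Δl = 12.86; W sinα = -7.0
Slice 3: Δl = 1.9/cos(-0.5°) = 1.900 m; N'_3 = 85·cos(-0.5°) = 85.0; c'Δl = 12.73; W sinα = -0.7
Slice 4: Δl = 2.6/cos8.5° = 2.629 m; N'_4 = 155·cos8.5° = 153.3; c'Δl = 17.61; W sinα = 22.9
Slice 5: Δl = 2.8/cos19.6° = 2.972 m; N'_5 = 171·cos19.6° = 161.1; c'Δl = 19.91; W sinα = 57.4
Slice 6: Δl = 1.9/cos29.9° = 2.192 m; N'_6 = 76·cos29.9° = 65.9; c'Δl = 14.68; W sinα = 37.9
Slice 7: Δl = 1.8/cos38.9° = 2.313 m; N'_7 = 28·cos38.9° = 21.8; c'Δl = 15.50; W sinα = 17.6
Σc'Δl = 101.6 kN/m; ΣN' = 546.3 kN/m; ΣW sinα = 125.5 kN/m
Resisting = 101.6 + 546.3·tan35.7° = 101.6 + 392.5 = 494.1 kN/m
FS = 494.1 / 125.5 = 3.938

FS = 3.94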